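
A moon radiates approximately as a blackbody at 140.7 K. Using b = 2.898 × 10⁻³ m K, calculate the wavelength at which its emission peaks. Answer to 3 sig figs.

Wien's displacement law: λ_max = b/T = (2.898×10⁻³ m·K)/(140.7 K) = 2.060×10⁻⁵ m.
That is 20.6 μm, in the infrared range.

λ_max ≈ 20.6 μm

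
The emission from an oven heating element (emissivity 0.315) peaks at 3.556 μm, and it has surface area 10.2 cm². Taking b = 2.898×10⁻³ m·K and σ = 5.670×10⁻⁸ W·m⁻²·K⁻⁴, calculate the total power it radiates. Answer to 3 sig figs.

P ≈ 8.04 W

Wien's law: T = b/λ_max = 2.898×10⁻³/3.556×10⁻⁶ = 814.961 K.
Area A = 10.2 cm² = 1.02×10⁻³ m².
Then P = εσAT⁴ = 0.315×5.670×10⁻⁸×1.02×10⁻³×(814.961)⁴ = 8.04 W.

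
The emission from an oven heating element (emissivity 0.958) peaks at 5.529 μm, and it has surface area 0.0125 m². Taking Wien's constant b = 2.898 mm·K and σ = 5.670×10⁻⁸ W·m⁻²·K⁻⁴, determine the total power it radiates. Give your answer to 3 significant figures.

P ≈ 51.2 W

Wien's law: T = b/λ_max = 2.898×10⁻³/5.529×10⁻⁶ = 524.145 K.
Area A = 0.0125 m².
Then P = εσAT⁴ = 0.958×5.670×10⁻⁸×0.0125×(524.145)⁴ = 51.2 W.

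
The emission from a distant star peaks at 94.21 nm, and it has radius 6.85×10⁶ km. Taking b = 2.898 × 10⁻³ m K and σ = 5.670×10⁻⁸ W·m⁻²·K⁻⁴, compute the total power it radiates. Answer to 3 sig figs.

P ≈ 2.99×10³¹ W

Wien's law: T = b/λ_max = 2.898×10⁻³/9.421×10⁻⁸ = 30761.1 K.
Surface area A = 4πR² = 4π(6.85×10⁹ m)² = 5.89646×10²⁰ m².
Then P = σAT⁴ = 5.670×10⁻⁸×5.89646×10²⁰×(30761.1)⁴ = 2.99×10³¹ W.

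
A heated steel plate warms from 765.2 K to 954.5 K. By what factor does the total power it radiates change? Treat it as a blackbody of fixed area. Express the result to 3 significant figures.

P₂/P₁ ≈ 2.42

P ∝ T⁴, so P₂/P₁ = (T₂/T₁)⁴ = (954.5/765.2)⁴ = (1.24739)⁴ = 2.42.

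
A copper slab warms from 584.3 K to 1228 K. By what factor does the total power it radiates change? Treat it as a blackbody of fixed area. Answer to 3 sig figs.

P ∝ T⁴, so P₂/P₁ = (T₂/T₁)⁴ = (1228/584.3)⁴ = (2.10166)⁴ = 19.5.

P₂/P₁ ≈ 19.5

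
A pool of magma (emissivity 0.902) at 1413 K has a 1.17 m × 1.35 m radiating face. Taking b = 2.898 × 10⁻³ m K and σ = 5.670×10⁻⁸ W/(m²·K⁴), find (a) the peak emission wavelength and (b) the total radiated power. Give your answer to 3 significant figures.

λ_max ≈ 2.05×10³ nm; P ≈ 3.22×10⁵ W

(a) λ_max = b/T = 2.898×10⁻³/1413 = 2.051×10⁻⁶ m = 2.05×10³ nm.
Area A = 1.17 × 1.35 = 1.5795 m².
(b) P = εσAT⁴ = 0.902×5.670×10⁻⁸×1.5795×(1413)⁴ = 3.22×10⁵ W.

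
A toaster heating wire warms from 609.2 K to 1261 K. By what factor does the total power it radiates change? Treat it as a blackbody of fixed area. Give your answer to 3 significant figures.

P ∝ T⁴, so P₂/P₁ = (T₂/T₁)⁴ = (1261/609.2)⁴ = (2.06993)⁴ = 18.4.

P₂/P₁ ≈ 18.4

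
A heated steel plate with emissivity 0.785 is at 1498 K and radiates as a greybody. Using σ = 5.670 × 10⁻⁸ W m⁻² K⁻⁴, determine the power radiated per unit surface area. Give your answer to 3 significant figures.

I ≈ 2.24×10⁵ W/m²

Stefan–Boltzmann: I = εσT⁴ = 0.785 × 5.670×10⁻⁸ × (1498)⁴ = 2.24×10⁵ W/m².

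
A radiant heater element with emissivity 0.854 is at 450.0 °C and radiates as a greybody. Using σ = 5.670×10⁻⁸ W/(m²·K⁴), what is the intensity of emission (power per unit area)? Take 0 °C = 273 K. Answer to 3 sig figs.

I ≈ 1.32×10⁴ W/m²

T = 450.0 °C + 273 = 723.0 K.
Stefan–Boltzmann: I = εσT⁴ = 0.854 × 5.670×10⁻⁸ × (723.0)⁴ = 1.32×10⁴ W/m².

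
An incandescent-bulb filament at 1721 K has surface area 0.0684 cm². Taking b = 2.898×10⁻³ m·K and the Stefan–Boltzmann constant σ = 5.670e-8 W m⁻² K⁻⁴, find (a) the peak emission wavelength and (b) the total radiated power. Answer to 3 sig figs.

(a) λ_max = b/T = 2.898×10⁻³/1721 = 1.684×10⁻⁶ m = 1.68×10³ nm.
Area A = 0.0684 cm² = 6.84×10⁻⁶ m².
(b) P = σAT⁴ = 5.670×10⁻⁸×6.84×10⁻⁶×(1721)⁴ = 3.40 W.

λ_max ≈ 1.68×10³ nm; P ≈ 3.40 W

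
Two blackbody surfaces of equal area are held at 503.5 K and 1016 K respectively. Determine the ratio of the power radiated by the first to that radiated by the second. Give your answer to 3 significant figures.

With equal areas, P₁/P₂ = (T₁/T₂)⁴ = (503.5/1016)⁴ = 0.0603.

P₁/P₂ ≈ 0.0603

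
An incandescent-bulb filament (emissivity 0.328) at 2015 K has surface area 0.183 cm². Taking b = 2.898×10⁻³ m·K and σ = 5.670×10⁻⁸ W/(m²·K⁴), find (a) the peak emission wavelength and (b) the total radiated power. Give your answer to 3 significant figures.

λ_max ≈ 1.44×10³ nm; P ≈ 5.61 W

(a) λ_max = b/T = 2.898×10⁻³/2015 = 1.438×10⁻⁶ m = 1.44×10³ nm.
Area A = 0.183 cm² = 1.83×10⁻⁵ m².
(b) P = εσAT⁴ = 0.328×5.670×10⁻⁸×1.83×10⁻⁵×(2015)⁴ = 5.61 W.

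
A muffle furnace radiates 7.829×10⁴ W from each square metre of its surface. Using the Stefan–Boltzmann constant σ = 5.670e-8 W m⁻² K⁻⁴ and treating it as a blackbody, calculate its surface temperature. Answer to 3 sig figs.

I = σT⁴, so T = (I/σ)^(1/4) = (7.829×10⁴/(5.670×10⁻⁸))^(1/4) = 1.08×10³ K.

T ≈ 1.08×10³ K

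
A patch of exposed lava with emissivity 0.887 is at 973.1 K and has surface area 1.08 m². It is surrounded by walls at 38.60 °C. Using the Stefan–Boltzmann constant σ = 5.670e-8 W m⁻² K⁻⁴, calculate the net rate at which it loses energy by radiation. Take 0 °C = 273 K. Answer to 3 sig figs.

Surroundings: T = 38.60 °C + 273 = 311.60 K.
Area A = 1.08 m².
Net radiated power P_net = εσA(T⁴ − T₀⁴) = 0.887×5.670×10⁻⁸×1.08×(973.1⁴ − 311.60⁴).
T⁴ − T₀⁴ = 8.96664×10¹¹ − 9.42735×10⁹ = 8.87237×10¹¹ K⁴, so P_net = 4.82×10⁴ W.

Net loss ≈ 4.82×10⁴ W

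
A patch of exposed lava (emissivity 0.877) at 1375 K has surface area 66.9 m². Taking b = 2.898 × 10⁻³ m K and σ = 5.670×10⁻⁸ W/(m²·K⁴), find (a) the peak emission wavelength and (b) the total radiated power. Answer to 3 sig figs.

λ_max ≈ 2.11 μm; P ≈ 1.19×10⁷ W

(a) λ_max = b/T = 2.898×10⁻³/1375 = 2.108×10⁻⁶ m = 2.11 μm.
Area A = 66.9 m².
(b) P = εσAT⁴ = 0.877×5.670×10⁻⁸×66.9×(1375)⁴ = 1.19×10⁷ W.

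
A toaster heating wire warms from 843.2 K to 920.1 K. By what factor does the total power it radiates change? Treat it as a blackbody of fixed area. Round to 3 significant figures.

P₂/P₁ ≈ 1.42

P ∝ T⁴, so P₂/P₁ = (T₂/T₁)⁴ = (920.1/843.2)⁴ = (1.09120)⁴ = 1.42.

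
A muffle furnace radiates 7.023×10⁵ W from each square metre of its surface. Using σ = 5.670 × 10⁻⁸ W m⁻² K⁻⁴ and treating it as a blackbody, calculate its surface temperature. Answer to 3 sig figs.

I = σT⁴, so T = (I/σ)^(1/4) = (7.023×10⁵/(5.670×10⁻⁸))^(1/4) = 1.88×10³ K.

T ≈ 1.88×10³ K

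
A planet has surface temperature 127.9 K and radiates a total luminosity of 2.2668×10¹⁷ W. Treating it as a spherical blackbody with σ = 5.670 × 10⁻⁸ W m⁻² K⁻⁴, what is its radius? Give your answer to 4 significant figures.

R ≈ 3.448×10⁷ m

L = 4πR²σT⁴ ⇒ R = √(L/(4πσT⁴)).
σT⁴ = 15.1728 W/m², so R = √(2.2668×10¹⁷/(4π×15.1728)) = 3.448×10⁷ m.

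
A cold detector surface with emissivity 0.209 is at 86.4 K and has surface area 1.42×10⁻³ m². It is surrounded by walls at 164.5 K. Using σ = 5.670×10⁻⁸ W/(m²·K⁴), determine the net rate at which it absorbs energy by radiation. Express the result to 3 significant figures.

Area A = 1.42×10⁻³ m².
Net radiated power P_net = εσA(T⁴ − T₀⁴) = 0.209×5.670×10⁻⁸×1.42×10⁻³×(86.4⁴ − 164.5⁴).
T⁴ − T₀⁴ = 5.57256×10⁷ − 7.32257×10⁸ = -6.76531×10⁸ K⁴, so P_net = -0.0114 W — negative, meaning a net gain of 0.0114 W.

Net gain ≈ 0.0114 W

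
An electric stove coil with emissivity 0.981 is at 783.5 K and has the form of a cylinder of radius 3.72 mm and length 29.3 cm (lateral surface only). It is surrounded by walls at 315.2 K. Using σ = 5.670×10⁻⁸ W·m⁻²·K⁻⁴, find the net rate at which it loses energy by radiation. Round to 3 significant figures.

Lateral area A = 2πrL = 2π×3.72×10⁻³×0.293 = 6.84842×10⁻³ m².
Net radiated power P_net = εσA(T⁴ − T₀⁴) = 0.981×5.670×10⁻⁸×6.84842×10⁻³×(783.5⁴ − 315.2⁴).
T⁴ − T₀⁴ = 3.76839×10¹¹ − 9.87063×10⁹ = 3.66968×10¹¹ K⁴, so P_net = 140 W.

Net loss ≈ 140 W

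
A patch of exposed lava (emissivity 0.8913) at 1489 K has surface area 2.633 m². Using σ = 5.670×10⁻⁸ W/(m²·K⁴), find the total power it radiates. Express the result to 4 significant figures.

Area A = 2.633 m².
P = εσAT⁴ = 0.8913 × 5.670×10⁻⁸ × 2.633 × (1489)⁴ = 6.541×10⁵ W.

P ≈ 6.541×10⁵ W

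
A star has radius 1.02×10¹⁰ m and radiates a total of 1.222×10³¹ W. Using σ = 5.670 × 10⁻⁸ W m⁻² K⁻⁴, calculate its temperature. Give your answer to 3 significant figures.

T ≈ 2.01×10⁴ K

Surface area A = 4πR² = 4π(1.02×10¹⁰ m)² = 1.30741×10²¹ m².
P = σAT⁴ ⇒ T = (P/(σA))^(1/4) = (1.222×10³¹/(5.670×10⁻⁸×1.30741×10²¹))^(1/4) = 2.01×10⁴ K.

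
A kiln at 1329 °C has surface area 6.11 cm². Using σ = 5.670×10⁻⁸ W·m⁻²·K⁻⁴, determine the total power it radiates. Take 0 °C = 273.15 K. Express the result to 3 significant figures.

T = 1329 °C + 273.15 = 1602.15 K.
Area A = 6.11 cm² = 6.11×10⁻⁴ m².
P = σAT⁴ = 5.670×10⁻⁸ × 6.11×10⁻⁴ × (1602.15)⁴ = 228 W.

P ≈ 228 W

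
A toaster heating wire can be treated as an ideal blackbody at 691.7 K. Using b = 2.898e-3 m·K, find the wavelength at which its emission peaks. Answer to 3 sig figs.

λ_max ≈ 4.19 μm

Wien's displacement law: λ_max = b/T = (2.898×10⁻³ m·K)/(691.7 K) = 4.190×10⁻⁶ m.
That is 4.19 μm, in the infrared range.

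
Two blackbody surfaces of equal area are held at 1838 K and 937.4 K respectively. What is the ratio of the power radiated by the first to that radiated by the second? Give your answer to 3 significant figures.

With equal areas, P₁/P₂ = (T₁/T₂)⁴ = (1838/937.4)⁴ = 14.8.

P₁/P₂ ≈ 14.8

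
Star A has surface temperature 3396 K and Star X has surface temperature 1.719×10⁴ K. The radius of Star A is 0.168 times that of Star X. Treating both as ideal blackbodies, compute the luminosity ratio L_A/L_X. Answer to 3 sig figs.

L ∝ R²T⁴, so L_A/L_X = (R_A/R_X)²(T_A/T_X)⁴ = (0.168)² × (3396/1.719×10⁴)⁴ = 0.028224 × 1.52324×10⁻³ = 4.30×10⁻⁵.

L_A/L_X ≈ 4.30×10⁻⁵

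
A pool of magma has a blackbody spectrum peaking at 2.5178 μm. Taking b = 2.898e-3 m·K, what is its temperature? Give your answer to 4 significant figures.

Wien's law gives T = b/λ_max = (2.898×10⁻³ m·K)/(2.5178×10⁻⁶ m) = 1151 K.

T ≈ 1151 K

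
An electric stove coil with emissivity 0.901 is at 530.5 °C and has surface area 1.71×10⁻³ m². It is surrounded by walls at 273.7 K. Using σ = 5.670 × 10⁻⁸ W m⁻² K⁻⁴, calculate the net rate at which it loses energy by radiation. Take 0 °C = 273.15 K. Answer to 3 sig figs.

T = 530.5 °C + 273.15 = 803.65 K.
Area A = 1.71×10⁻³ m².
Net radiated power P_net = εσA(T⁴ − T₀⁴) = 0.901×5.670×10⁻⁸×1.71×10⁻³×(803.65⁴ − 273.7⁴).
T⁴ − T₀⁴ = 4.17127×10¹¹ − 5.61176×10⁹ = 4.11515×10¹¹ K⁴, so P_net = 35.9 W.

Net loss ≈ 35.9 W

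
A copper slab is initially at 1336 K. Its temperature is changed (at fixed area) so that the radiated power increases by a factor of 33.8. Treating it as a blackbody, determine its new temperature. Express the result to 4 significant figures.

T₂ ≈ 3221 K

P ∝ T⁴, so T₂/T₁ = (P₂/P₁)^(1/4) = (33.8)^(1/4) = 2.41118.
T₂ = 1336 × 2.41118 = 3221 K.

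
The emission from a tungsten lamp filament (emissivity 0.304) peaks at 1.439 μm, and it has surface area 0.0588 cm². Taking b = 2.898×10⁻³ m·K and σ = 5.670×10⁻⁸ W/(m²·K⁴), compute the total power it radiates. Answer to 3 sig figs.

Wien's law: T = b/λ_max = 2.898×10⁻³/1.439×10⁻⁶ = 2013.90 K.
Area A = 0.0588 cm² = 5.88×10⁻⁶ m².
Then P = εσAT⁴ = 0.304×5.670×10⁻⁸×5.88×10⁻⁶×(2013.90)⁴ = 1.67 W.

P ≈ 1.67 W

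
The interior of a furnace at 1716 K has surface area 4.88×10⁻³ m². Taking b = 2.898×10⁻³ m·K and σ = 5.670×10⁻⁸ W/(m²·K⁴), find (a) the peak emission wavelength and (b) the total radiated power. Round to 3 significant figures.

λ_max ≈ 1.69×10³ nm; P ≈ 2.40×10³ W

(a) λ_max = b/T = 2.898×10⁻³/1716 = 1.689×10⁻⁶ m = 1.69×10³ nm.
Area A = 4.88×10⁻³ m².
(b) P = σAT⁴ = 5.670×10⁻⁸×4.88×10⁻³×(1716)⁴ = 2.40×10³ W.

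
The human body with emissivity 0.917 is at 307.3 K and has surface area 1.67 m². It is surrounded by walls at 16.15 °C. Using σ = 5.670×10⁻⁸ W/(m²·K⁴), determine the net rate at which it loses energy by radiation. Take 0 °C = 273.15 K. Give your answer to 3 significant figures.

Net loss ≈ 166 W

Surroundings: T = 16.15 °C + 273.15 = 289.30 K.
Area A = 1.67 m².
Net radiated power P_net = εσA(T⁴ − T₀⁴) = 0.917×5.670×10⁻⁸×1.67×(307.3⁴ − 289.30⁴).
T⁴ − T₀⁴ = 8.91765×10⁹ − 7.00477×10⁹ = 1.91288×10⁹ K⁴, so P_net = 166 W.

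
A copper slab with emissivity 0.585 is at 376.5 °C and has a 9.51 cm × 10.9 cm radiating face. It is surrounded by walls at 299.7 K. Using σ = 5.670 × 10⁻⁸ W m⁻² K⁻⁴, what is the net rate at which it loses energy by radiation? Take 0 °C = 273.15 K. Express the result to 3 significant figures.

Net loss ≈ 58.5 W

T = 376.5 °C + 273.15 = 649.65 K.
Area A = 0.0951 × 0.109 = 0.0103659 m².
Net radiated power P_net = εσA(T⁴ − T₀⁴) = 0.585×5.670×10⁻⁸×0.0103659×(649.65⁴ − 299.7⁴).
T⁴ − T₀⁴ = 1.78122×10¹¹ − 8.06765×10⁹ = 1.70054×10¹¹ K⁴, so P_net = 58.5 W.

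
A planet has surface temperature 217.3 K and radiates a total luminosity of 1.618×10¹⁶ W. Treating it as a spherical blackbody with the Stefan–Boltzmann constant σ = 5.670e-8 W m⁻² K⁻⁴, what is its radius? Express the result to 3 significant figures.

R ≈ 3.19×10⁶ m

L = 4πR²σT⁴ ⇒ R = √(L/(4πσT⁴)).
σT⁴ = 126.422 W/m², so R = √(1.618×10¹⁶/(4π×126.422)) = 3.19×10⁶ m.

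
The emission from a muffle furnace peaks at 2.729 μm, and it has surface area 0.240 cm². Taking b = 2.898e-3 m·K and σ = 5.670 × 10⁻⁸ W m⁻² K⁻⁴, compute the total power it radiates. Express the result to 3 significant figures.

P ≈ 1.73 W

Wien's law: T = b/λ_max = 2.898×10⁻³/2.729×10⁻⁶ = 1061.93 K.
Area A = 0.240 cm² = 2.40×10⁻⁵ m².
Then P = σAT⁴ = 5.670×10⁻⁸×2.40×10⁻⁵×(1061.93)⁴ = 1.73 W.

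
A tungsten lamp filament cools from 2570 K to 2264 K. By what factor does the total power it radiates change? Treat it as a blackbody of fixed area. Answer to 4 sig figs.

P₂/P₁ ≈ 0.6022

P ∝ T⁴, so P₂/P₁ = (T₂/T₁)⁴ = (2264/2570)⁴ = (0.880934)⁴ = 0.6022.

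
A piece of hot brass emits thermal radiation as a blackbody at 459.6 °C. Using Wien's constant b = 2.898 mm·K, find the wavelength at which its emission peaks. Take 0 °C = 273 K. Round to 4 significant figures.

T = 459.6 °C + 273 = 732.6 K.
Wien's displacement law: λ_max = b/T = (2.898×10⁻³ m·K)/(732.6 K) = 3.9558×10⁻⁶ m.
That is 3.956 μm, in the infrared range.

λ_max ≈ 3.956 μm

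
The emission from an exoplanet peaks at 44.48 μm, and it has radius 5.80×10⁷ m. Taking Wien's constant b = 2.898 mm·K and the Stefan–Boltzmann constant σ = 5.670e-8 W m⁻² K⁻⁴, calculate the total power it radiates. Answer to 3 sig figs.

Wien's law: T = b/λ_max = 2.898×10⁻³/4.448×10⁻⁵ = 65.1529 K.
Surface area A = 4πR² = 4π(5.80×10⁷ m)² = 4.22733×10¹⁶ m².
Then P = σAT⁴ = 5.670×10⁻⁸×4.22733×10¹⁶×(65.1529)⁴ = 4.32×10¹⁶ W.

P ≈ 4.32×10¹⁶ W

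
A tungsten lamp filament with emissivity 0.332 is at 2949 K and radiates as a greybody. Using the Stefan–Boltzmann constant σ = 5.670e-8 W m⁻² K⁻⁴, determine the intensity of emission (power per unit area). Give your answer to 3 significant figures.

I ≈ 1.42×10⁶ W/m²

Stefan–Boltzmann: I = εσT⁴ = 0.332 × 5.670×10⁻⁸ × (2949)⁴ = 1.42×10⁶ W/m².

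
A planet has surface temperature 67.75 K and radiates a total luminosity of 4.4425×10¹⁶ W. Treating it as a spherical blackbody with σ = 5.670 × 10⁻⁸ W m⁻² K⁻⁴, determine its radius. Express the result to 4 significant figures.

L = 4πR²σT⁴ ⇒ R = √(L/(4πσT⁴)).
σT⁴ = 1.19459 W/m², so R = √(4.4425×10¹⁶/(4π×1.19459)) = 5.440×10⁷ m.

R ≈ 5.440×10⁷ m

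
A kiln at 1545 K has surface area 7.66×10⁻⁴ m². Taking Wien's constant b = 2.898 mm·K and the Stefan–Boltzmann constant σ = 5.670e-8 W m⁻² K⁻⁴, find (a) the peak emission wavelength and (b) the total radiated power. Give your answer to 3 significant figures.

λ_max ≈ 1.88 μm; P ≈ 247 W

(a) λ_max = b/T = 2.898×10⁻³/1545 = 1.876×10⁻⁶ m = 1.88 μm.
Area A = 7.66×10⁻⁴ m².
(b) P = σAT⁴ = 5.670×10⁻⁸×7.66×10⁻⁴×(1545)⁴ = 247 W.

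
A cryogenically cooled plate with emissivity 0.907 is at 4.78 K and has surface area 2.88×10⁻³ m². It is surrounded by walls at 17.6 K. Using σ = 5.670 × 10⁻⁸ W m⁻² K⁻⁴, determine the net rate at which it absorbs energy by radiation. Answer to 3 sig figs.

Net gain ≈ 1.41×10⁻⁵ W

Area A = 2.88×10⁻³ m².
Net radiated power P_net = εσA(T⁴ − T₀⁴) = 0.907×5.670×10⁻⁸×2.88×10⁻³×(4.78⁴ − 17.6⁴).
T⁴ − T₀⁴ = 522.049 − 95951.3 = -95429.3 K⁴, so P_net = -1.41×10⁻⁵ W — negative, meaning a net gain of 1.41×10⁻⁵ W.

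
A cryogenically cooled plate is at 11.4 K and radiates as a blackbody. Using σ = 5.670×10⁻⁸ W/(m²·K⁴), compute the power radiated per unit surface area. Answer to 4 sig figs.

I ≈ 9.576×10⁻⁴ W/m²

Stefan–Boltzmann: I = σT⁴ = 5.670×10⁻⁸ × (11.4)⁴ = 9.576×10⁻⁴ W/m².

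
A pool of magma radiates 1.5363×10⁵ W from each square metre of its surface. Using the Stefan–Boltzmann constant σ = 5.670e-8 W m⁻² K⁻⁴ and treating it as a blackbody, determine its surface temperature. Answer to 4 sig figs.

I = σT⁴, so T = (I/σ)^(1/4) = (1.5363×10⁵/(5.670×10⁻⁸))^(1/4) = 1283 K.

T ≈ 1283 K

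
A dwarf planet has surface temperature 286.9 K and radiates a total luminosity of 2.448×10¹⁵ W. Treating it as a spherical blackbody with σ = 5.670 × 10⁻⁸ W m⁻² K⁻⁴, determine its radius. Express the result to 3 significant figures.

R ≈ 7.12×10⁵ m

L = 4πR²σT⁴ ⇒ R = √(L/(4πσT⁴)).
σT⁴ = 384.154 W/m², so R = √(2.448×10¹⁵/(4π×384.154)) = 7.12×10⁵ m.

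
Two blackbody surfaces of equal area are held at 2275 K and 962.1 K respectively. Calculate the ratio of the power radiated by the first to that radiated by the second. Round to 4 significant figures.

P₁/P₂ ≈ 31.26

With equal areas, P₁/P₂ = (T₁/T₂)⁴ = (2275/962.1)⁴ = 31.26.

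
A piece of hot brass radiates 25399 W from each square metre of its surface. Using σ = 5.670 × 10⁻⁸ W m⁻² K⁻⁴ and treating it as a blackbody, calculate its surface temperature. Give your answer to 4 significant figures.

T ≈ 818.1 K

I = σT⁴, so T = (I/σ)^(1/4) = (25399/(5.670×10⁻⁸))^(1/4) = 818.1 K.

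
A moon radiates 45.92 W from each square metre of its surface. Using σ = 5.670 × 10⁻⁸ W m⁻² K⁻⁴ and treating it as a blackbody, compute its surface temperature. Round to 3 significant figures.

T ≈ 169 K

I = σT⁴, so T = (I/σ)^(1/4) = (45.92/(5.670×10⁻⁸))^(1/4) = 169 K.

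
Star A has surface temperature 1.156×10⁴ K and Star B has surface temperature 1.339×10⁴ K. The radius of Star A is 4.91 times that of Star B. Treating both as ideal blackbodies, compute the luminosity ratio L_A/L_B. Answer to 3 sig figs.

L ∝ R²T⁴, so L_A/L_B = (R_A/R_B)²(T_A/T_B)⁴ = (4.91)² × (1.156×10⁴/1.339×10⁴)⁴ = 24.1081 × 0.555532 = 13.4.

L_A/L_B ≈ 13.4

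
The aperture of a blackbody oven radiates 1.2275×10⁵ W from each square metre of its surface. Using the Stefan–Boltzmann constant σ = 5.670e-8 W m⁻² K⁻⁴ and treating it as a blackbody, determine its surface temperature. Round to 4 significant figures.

T ≈ 1213 K

I = σT⁴, so T = (I/σ)^(1/4) = (1.2275×10⁵/(5.670×10⁻⁸))^(1/4) = 1213 K.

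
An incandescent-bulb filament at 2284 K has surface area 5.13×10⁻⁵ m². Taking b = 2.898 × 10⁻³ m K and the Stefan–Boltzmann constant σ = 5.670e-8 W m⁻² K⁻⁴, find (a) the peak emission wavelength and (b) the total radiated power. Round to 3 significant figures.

λ_max ≈ 1.27×10³ nm; P ≈ 79.2 W

(a) λ_max = b/T = 2.898×10⁻³/2284 = 1.269×10⁻⁶ m = 1.27×10³ nm.
Area A = 5.13×10⁻⁵ m².
(b) P = σAT⁴ = 5.670×10⁻⁸×5.13×10⁻⁵×(2284)⁴ = 79.2 W.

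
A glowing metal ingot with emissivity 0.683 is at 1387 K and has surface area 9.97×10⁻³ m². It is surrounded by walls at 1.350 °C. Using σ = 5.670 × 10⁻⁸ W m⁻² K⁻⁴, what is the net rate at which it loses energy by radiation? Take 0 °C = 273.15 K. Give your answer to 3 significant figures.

Net loss ≈ 1.43×10³ W

Surroundings: T = 1.350 °C + 273.15 = 274.500 K.
Area A = 9.97×10⁻³ m².
Net radiated power P_net = εσA(T⁴ − T₀⁴) = 0.683×5.670×10⁻⁸×9.97×10⁻³×(1387⁴ − 274.500⁴).
T⁴ − T₀⁴ = 3.70089×10¹² − 5.67766×10⁹ = 3.69521×10¹² K⁴, so P_net = 1.43×10³ W.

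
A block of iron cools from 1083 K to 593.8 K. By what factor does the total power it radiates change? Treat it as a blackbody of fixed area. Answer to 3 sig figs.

P₂/P₁ ≈ 0.0904

P ∝ T⁴, so P₂/P₁ = (T₂/T₁)⁴ = (593.8/1083)⁴ = (0.548292)⁴ = 0.0904.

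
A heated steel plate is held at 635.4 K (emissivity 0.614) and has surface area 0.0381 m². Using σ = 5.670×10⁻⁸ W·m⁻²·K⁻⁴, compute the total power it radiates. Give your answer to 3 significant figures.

P ≈ 216 W

Area A = 0.0381 m².
P = εσAT⁴ = 0.614 × 5.670×10⁻⁸ × 0.0381 × (635.4)⁴ = 216 W.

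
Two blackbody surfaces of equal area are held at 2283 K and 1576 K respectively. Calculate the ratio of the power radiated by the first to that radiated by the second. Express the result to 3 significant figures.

P₁/P₂ ≈ 4.40

With equal areas, P₁/P₂ = (T₁/T₂)⁴ = (2283/1576)⁴ = 4.40.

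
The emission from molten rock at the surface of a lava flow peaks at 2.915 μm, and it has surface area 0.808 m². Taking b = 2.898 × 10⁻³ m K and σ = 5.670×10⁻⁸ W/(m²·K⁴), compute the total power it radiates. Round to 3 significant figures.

P ≈ 4.48×10⁴ W

Wien's law: T = b/λ_max = 2.898×10⁻³/2.915×10⁻⁶ = 994.168 K.
Area A = 0.808 m².
Then P = σAT⁴ = 5.670×10⁻⁸×0.808×(994.168)⁴ = 4.48×10⁴ W.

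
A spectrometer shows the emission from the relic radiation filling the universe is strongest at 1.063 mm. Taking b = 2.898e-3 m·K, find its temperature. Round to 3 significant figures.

Wien's law gives T = b/λ_max = (2.898×10⁻³ m·K)/(1.063×10⁻³ m) = 2.73 K.

T ≈ 2.73 K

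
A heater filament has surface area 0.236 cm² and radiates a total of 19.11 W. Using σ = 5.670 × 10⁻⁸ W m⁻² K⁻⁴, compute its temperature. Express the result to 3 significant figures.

Area A = 0.236 cm² = 2.36×10⁻⁵ m².
P = σAT⁴ ⇒ T = (P/(σA))^(1/4) = (19.11/(5.670×10⁻⁸×2.36×10⁻⁵))^(1/4) = 1.94×10³ K.

T ≈ 1.94×10³ K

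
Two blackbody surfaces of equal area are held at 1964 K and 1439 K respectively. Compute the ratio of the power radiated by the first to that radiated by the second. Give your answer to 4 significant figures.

P₁/P₂ ≈ 3.470

With equal areas, P₁/P₂ = (T₁/T₂)⁴ = (1964/1439)⁴ = 3.470.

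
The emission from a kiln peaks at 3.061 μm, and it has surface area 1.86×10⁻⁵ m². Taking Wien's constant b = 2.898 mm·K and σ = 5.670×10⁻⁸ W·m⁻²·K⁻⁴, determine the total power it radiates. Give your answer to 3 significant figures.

P ≈ 0.847 W

Wien's law: T = b/λ_max = 2.898×10⁻³/3.061×10⁻⁶ = 946.749 K.
Area A = 1.86×10⁻⁵ m².
Then P = σAT⁴ = 5.670×10⁻⁸×1.86×10⁻⁵×(946.749)⁴ = 0.847 W.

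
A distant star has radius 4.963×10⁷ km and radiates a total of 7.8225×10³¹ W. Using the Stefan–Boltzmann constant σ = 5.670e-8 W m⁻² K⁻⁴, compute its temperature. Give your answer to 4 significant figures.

T ≈ 1.453×10⁴ K

Surface area A = 4πR² = 4π(4.963×10¹⁰ m)² = 3.09527×10²² m².
P = σAT⁴ ⇒ T = (P/(σA))^(1/4) = (7.8225×10³¹/(5.670×10⁻⁸×3.09527×10²²))^(1/4) = 1.453×10⁴ K.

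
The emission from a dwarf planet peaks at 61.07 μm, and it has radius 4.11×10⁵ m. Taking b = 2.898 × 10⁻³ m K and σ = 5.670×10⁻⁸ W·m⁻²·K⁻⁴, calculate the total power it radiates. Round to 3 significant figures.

P ≈ 6.10×10¹¹ W

Wien's law: T = b/λ_max = 2.898×10⁻³/6.107×10⁻⁵ = 47.4537 K.
Surface area A = 4πR² = 4π(4.11×10⁵ m)² = 2.12272×10¹² m².
Then P = σAT⁴ = 5.670×10⁻⁸×2.12272×10¹²×(47.4537)⁴ = 6.10×10¹¹ W.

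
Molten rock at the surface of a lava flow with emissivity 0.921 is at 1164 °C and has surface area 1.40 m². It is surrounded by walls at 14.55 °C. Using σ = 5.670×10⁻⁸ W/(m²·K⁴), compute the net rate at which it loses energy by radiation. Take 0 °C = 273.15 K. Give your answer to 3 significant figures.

Net loss ≈ 3.11×10⁵ W

T = 1164 °C + 273.15 = 1437.15 K.
Surroundings: T = 14.55 °C + 273.15 = 287.70 K.
Area A = 1.40 m².
Net radiated power P_net = εσA(T⁴ − T₀⁴) = 0.921×5.670×10⁻⁸×1.40×(1437.15⁴ − 287.70⁴).
T⁴ − T₀⁴ = 4.26588×10¹² − 6.85109×10⁹ = 4.25903×10¹² K⁴, so P_net = 3.11×10⁵ W.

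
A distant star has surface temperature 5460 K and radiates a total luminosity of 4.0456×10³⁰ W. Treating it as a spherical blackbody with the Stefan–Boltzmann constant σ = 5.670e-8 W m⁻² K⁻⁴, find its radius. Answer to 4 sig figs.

R ≈ 7.993×10¹⁰ m

L = 4πR²σT⁴ ⇒ R = √(L/(4πσT⁴)).
σT⁴ = 5.03911×10⁷ W/m², so R = √(4.0456×10³⁰/(4π×5.03911×10⁷)) = 7.993×10¹⁰ m.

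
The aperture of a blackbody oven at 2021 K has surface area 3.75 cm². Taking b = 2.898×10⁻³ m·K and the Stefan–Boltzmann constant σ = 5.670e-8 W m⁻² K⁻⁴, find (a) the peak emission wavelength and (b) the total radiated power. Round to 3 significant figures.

λ_max ≈ 1.43 μm; P ≈ 355 W

(a) λ_max = b/T = 2.898×10⁻³/2021 = 1.434×10⁻⁶ m = 1.43 μm.
Area A = 3.75 cm² = 3.75×10⁻⁴ m².
(b) P = σAT⁴ = 5.670×10⁻⁸×3.75×10⁻⁴×(2021)⁴ = 355 W.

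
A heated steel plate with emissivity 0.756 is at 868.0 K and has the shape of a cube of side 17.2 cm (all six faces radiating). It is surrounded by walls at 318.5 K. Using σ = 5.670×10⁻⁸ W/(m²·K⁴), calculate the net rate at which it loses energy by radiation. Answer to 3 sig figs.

Area A = 6s² = 6×(0.172 m)² = 0.177504 m².
Net radiated power P_net = εσA(T⁴ − T₀⁴) = 0.756×5.670×10⁻⁸×0.177504×(868.0⁴ − 318.5⁴).
T⁴ − T₀⁴ = 5.67648×10¹¹ − 1.02905×10¹⁰ = 5.57358×10¹¹ K⁴, so P_net = 4.24×10³ W.

Net loss ≈ 4.24×10³ W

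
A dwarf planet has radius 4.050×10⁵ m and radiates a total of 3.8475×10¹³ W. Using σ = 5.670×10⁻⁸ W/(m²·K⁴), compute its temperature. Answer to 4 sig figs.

T ≈ 134.7 K

Surface area A = 4πR² = 4π(4.050×10⁵ m)² = 2.06120×10¹² m².
P = σAT⁴ ⇒ T = (P/(σA))^(1/4) = (3.8475×10¹³/(5.670×10⁻⁸×2.06120×10¹²))^(1/4) = 134.7 K.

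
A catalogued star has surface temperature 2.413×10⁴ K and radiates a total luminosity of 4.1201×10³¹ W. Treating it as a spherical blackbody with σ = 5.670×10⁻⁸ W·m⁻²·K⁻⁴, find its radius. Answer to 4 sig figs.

L = 4πR²σT⁴ ⇒ R = √(L/(4πσT⁴)).
σT⁴ = 1.92226×10¹⁰ W/m², so R = √(4.1201×10³¹/(4π×1.92226×10¹⁰)) = 1.306×10¹⁰ m.

R ≈ 1.306×10¹⁰ m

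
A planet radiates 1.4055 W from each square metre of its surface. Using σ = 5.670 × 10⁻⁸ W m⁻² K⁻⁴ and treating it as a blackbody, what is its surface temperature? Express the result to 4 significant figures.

T ≈ 70.56 K

I = σT⁴, so T = (I/σ)^(1/4) = (1.4055/(5.670×10⁻⁸))^(1/4) = 70.56 K.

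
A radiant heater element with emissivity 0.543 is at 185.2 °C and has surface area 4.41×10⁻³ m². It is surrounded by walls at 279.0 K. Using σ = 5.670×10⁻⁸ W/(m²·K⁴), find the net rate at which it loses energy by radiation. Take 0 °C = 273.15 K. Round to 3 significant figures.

T = 185.2 °C + 273.15 = 458.35 K.
Area A = 4.41×10⁻³ m².
Net radiated power P_net = εσA(T⁴ − T₀⁴) = 0.543×5.670×10⁻⁸×4.41×10⁻³×(458.35⁴ − 279.0⁴).
T⁴ − T₀⁴ = 4.41356×10¹⁰ − 6.05922×10⁹ = 3.80764×10¹⁰ K⁴, so P_net = 5.17 W.

Net loss ≈ 5.17 W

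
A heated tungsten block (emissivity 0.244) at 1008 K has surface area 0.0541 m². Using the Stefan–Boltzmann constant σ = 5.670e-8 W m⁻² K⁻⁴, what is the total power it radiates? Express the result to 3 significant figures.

Area A = 0.0541 m².
P = εσAT⁴ = 0.244 × 5.670×10⁻⁸ × 0.0541 × (1008)⁴ = 773 W.

P ≈ 773 W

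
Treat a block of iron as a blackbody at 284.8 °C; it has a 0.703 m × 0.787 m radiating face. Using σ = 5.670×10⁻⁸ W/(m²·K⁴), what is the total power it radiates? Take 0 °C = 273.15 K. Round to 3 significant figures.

T = 284.8 °C + 273.15 = 557.95 K.
Area A = 0.703 × 0.787 = 0.553261 m².
P = σAT⁴ = 5.670×10⁻⁸ × 0.553261 × (557.95)⁴ = 3.04×10³ W.

P ≈ 3.04×10³ W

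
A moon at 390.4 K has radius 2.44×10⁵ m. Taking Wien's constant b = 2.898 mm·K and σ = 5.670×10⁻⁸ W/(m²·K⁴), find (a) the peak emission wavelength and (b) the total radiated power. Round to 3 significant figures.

(a) λ_max = b/T = 2.898×10⁻³/390.4 = 7.423×10⁻⁶ m = 7.42 μm.
Surface area A = 4πR² = 4π(2.44×10⁵ m)² = 7.48151×10¹¹ m².
(b) P = σAT⁴ = 5.670×10⁻⁸×7.48151×10¹¹×(390.4)⁴ = 9.85×10¹⁴ W.

λ_max ≈ 7.42 μm; P ≈ 9.85×10¹⁴ W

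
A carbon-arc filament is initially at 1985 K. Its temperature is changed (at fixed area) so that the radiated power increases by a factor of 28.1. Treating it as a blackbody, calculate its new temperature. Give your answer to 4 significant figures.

P ∝ T⁴, so T₂/T₁ = (P₂/P₁)^(1/4) = (28.1)^(1/4) = 2.30238.
T₂ = 1985 × 2.30238 = 4570 K.

T₂ ≈ 4570 K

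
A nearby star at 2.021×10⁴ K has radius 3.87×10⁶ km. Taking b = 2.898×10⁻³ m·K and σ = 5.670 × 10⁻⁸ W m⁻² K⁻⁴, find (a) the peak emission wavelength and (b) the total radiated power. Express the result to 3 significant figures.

(a) λ_max = b/T = 2.898×10⁻³/2.021×10⁴ = 1.434×10⁻⁷ m = 143 nm.
Surface area A = 4πR² = 4π(3.87×10⁹ m)² = 1.88205×10²⁰ m².
(b) P = σAT⁴ = 5.670×10⁻⁸×1.88205×10²⁰×(2.021×10⁴)⁴ = 1.78×10³⁰ W.

λ_max ≈ 143 nm; P ≈ 1.78×10³⁰ W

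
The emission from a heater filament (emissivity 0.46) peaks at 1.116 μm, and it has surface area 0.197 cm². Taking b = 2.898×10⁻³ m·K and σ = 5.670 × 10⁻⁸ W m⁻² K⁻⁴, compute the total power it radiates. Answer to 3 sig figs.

P ≈ 23.4 W

Wien's law: T = b/λ_max = 2.898×10⁻³/1.116×10⁻⁶ = 2596.77 K.
Area A = 0.197 cm² = 1.97×10⁻⁵ m².
Then P = εσAT⁴ = 0.46×5.670×10⁻⁸×1.97×10⁻⁵×(2596.77)⁴ = 23.4 W.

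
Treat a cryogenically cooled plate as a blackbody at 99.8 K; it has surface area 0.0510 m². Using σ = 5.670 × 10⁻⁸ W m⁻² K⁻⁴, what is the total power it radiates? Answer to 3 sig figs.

P ≈ 0.287 W

Area A = 0.0510 m².
P = σAT⁴ = 5.670×10⁻⁸ × 0.0510 × (99.8)⁴ = 0.287 W.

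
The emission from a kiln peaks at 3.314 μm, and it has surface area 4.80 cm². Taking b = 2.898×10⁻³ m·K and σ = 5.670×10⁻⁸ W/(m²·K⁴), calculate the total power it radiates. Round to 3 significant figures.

Wien's law: T = b/λ_max = 2.898×10⁻³/3.314×10⁻⁶ = 874.472 K.
Area A = 4.80 cm² = 4.80×10⁻⁴ m².
Then P = σAT⁴ = 5.670×10⁻⁸×4.80×10⁻⁴×(874.472)⁴ = 15.9 W.

P ≈ 15.9 W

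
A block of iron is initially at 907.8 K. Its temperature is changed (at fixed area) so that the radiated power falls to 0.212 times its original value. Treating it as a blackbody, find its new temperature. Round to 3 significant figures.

P ∝ T⁴, so T₂/T₁ = (P₂/P₁)^(1/4) = (0.212)^(1/4) = 0.678553.
T₂ = 907.8 × 0.678553 = 616 K.

T₂ ≈ 616 K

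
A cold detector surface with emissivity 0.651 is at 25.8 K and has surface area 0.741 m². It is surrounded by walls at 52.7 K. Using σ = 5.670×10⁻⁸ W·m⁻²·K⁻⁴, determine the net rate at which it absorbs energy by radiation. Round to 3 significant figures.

Area A = 0.741 m².
Net radiated power P_net = εσA(T⁴ − T₀⁴) = 0.651×5.670×10⁻⁸×0.741×(25.8⁴ − 52.7⁴).
T⁴ − T₀⁴ = 4.43077×10⁵ − 7.71334×10⁶ = -7.27026×10⁶ K⁴, so P_net = -0.199 W — negative, meaning a net gain of 0.199 W.

Net gain ≈ 0.199 W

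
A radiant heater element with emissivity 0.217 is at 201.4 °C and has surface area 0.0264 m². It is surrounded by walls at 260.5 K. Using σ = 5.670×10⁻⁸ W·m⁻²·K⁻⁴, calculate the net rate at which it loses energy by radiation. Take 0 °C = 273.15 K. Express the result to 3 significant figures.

T = 201.4 °C + 273.15 = 474.55 K.
Area A = 0.0264 m².
Net radiated power P_net = εσA(T⁴ − T₀⁴) = 0.217×5.670×10⁻⁸×0.0264×(474.55⁴ − 260.5⁴).
T⁴ − T₀⁴ = 5.07140×10¹⁰ − 4.60501×10⁹ = 4.61090×10¹⁰ K⁴, so P_net = 15.0 W.

Net loss ≈ 15.0 W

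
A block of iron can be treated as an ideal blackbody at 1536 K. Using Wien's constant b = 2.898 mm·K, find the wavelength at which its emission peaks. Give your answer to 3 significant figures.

λ_max ≈ 1.89×10³ nm

Wien's displacement law: λ_max = b/T = (2.898×10⁻³ m·K)/(1536 K) = 1.887×10⁻⁶ m.
That is 1.89×10³ nm, in the infrared range.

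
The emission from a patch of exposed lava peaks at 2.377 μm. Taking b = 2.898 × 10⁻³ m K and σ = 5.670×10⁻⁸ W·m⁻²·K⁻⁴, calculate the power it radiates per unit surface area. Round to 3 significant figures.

Wien's law: T = b/λ_max = 2.898×10⁻³/2.377×10⁻⁶ = 1219.18 K.
Then I = σT⁴ = 5.670×10⁻⁸×(1219.18)⁴ = 1.25×10⁵ W/m².

I ≈ 1.25×10⁵ W/m²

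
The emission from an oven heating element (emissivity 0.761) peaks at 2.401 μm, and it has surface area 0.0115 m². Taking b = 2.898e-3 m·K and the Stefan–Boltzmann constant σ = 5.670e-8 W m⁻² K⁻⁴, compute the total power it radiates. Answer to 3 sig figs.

P ≈ 1.05×10³ W

Wien's law: T = b/λ_max = 2.898×10⁻³/2.401×10⁻⁶ = 1207.00 K.
Area A = 0.0115 m².
Then P = εσAT⁴ = 0.761×5.670×10⁻⁸×0.0115×(1207.00)⁴ = 1.05×10³ W.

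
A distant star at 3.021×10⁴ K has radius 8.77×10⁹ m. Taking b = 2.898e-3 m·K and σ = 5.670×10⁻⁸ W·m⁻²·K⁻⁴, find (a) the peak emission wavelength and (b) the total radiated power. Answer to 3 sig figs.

λ_max ≈ 95.9 nm; P ≈ 4.56×10³¹ W

(a) λ_max = b/T = 2.898×10⁻³/3.021×10⁴ = 9.593×10⁻⁸ m = 95.9 nm.
Surface area A = 4πR² = 4π(8.77×10⁹ m)² = 9.66516×10²⁰ m².
(b) P = σAT⁴ = 5.670×10⁻⁸×9.66516×10²⁰×(3.021×10⁴)⁴ = 4.56×10³¹ W.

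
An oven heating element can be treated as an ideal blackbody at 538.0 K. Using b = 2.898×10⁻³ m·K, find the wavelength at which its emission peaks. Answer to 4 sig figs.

λ_max ≈ 5.387 μm

Wien's displacement law: λ_max = b/T = (2.898×10⁻³ m·K)/(538.0 K) = 5.3866×10⁻⁶ m.
That is 5.387 μm, in the infrared range.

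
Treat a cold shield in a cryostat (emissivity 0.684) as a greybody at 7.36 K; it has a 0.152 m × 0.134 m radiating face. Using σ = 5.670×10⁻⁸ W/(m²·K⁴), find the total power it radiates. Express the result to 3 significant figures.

Area A = 0.152 × 0.134 = 0.020368 m².
P = εσAT⁴ = 0.684 × 5.670×10⁻⁸ × 0.020368 × (7.36)⁴ = 2.32×10⁻⁶ W.

P ≈ 2.32×10⁻⁶ W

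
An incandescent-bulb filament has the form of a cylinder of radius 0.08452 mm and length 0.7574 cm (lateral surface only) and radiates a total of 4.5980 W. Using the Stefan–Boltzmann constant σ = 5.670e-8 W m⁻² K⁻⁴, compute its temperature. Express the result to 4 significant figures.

T ≈ 2119 K

Lateral area A = 2πrL = 2π×8.452×10⁻⁵×7.574×10⁻³ = 4.02221×10⁻⁶ m².
P = σAT⁴ ⇒ T = (P/(σA))^(1/4) = (4.5980/(5.670×10⁻⁸×4.02221×10⁻⁶))^(1/4) = 2119 K.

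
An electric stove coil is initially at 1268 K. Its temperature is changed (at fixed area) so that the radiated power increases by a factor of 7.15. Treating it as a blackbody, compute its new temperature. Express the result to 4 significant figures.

P ∝ T⁴, so T₂/T₁ = (P₂/P₁)^(1/4) = (7.15)^(1/4) = 1.63522.
T₂ = 1268 × 1.63522 = 2073 K.

T₂ ≈ 2073 K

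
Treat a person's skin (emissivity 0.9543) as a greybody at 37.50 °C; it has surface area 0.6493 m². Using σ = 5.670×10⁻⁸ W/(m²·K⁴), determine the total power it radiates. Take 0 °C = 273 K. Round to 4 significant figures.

P ≈ 326.6 W

T = 37.50 °C + 273 = 310.50 K.
Area A = 0.6493 m².
P = εσAT⁴ = 0.9543 × 5.670×10⁻⁸ × 0.6493 × (310.50)⁴ = 326.6 W.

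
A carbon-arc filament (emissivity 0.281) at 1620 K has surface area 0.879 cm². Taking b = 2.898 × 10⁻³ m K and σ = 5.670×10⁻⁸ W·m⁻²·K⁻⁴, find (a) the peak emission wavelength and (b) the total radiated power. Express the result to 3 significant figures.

λ_max ≈ 1.79 μm; P ≈ 9.65 W

(a) λ_max = b/T = 2.898×10⁻³/1620 = 1.789×10⁻⁶ m = 1.79 μm.
Area A = 0.879 cm² = 8.79×10⁻⁵ m².
(b) P = εσAT⁴ = 0.281×5.670×10⁻⁸×8.79×10⁻⁵×(1620)⁴ = 9.65 W.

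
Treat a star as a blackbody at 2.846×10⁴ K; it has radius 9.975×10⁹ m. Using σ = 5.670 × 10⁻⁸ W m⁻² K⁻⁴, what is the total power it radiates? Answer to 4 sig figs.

P ≈ 4.651×10³¹ W

Surface area A = 4πR² = 4π(9.975×10⁹ m)² = 1.25036×10²¹ m².
P = σAT⁴ = 5.670×10⁻⁸ × 1.25036×10²¹ × (2.846×10⁴)⁴ = 4.651×10³¹ W.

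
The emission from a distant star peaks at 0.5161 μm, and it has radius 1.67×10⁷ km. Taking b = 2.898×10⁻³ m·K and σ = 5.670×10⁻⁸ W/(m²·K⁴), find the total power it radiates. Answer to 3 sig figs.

Wien's law: T = b/λ_max = 2.898×10⁻³/5.161×10⁻⁷ = 5615.19 K.
Surface area A = 4πR² = 4π(1.67×10¹⁰ m)² = 3.50464×10²¹ m².
Then P = σAT⁴ = 5.670×10⁻⁸×3.50464×10²¹×(5615.19)⁴ = 1.98×10²⁹ W.

P ≈ 1.98×10²⁹ W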